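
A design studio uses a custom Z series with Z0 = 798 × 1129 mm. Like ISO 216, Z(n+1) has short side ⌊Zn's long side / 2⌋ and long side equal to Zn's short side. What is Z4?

Z1 = 564 × 798 mm (from Z0 by 1 halving).
Z2: ⌊798/2⌋ × 564 = 399 × 564 mm
Z3: ⌊564/2⌋ × 399 = 282 × 399 mm
Z4: ⌊399/2⌋ × 282 = 199 × 282 mm

199 × 282 mm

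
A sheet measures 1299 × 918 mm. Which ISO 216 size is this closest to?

Aspect ratio 1299/918 ≈ 1.415 — close to the ISO √2 ≈ 1.414.
In the C-series (envelope sizes, between A and B): C0 = 917 × 1297 mm.
Off by 3 mm total — nearest standard size.

C0 (917 × 1297 mm)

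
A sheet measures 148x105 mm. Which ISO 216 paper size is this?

Aspect ratio 148/105 ≈ 1.410 — close to the ISO √2 ≈ 1.414.
In the A-series (A0 area = 1 m²): A6 = 105 × 148 mm.

A6 (105 × 148 mm)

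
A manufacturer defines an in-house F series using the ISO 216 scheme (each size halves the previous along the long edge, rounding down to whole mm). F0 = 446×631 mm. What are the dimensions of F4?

111 × 157 mm

F1: ⌊631/2⌋ × 446 = 315 × 446 mm
F2: ⌊446/2⌋ × 315 = 223 × 315 mm
F3: ⌊315/2⌋ × 223 = 157 × 223 mm
F4: ⌊223/2⌋ × 157 = 111 × 157 mm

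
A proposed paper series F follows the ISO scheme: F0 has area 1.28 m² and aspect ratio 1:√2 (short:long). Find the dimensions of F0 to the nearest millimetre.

Let the short side be w mm. Then w · w√2 = 1.28 m² = 1,280,000 mm².
w² = 1,280,000/√2, so w ≈ 951.4 mm; long side = w√2 ≈ 1345.4 mm.

951 × 1345 mm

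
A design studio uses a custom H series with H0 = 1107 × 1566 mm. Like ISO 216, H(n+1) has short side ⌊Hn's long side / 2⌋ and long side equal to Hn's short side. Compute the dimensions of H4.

H1: ⌊1566/2⌋ × 1107 = 783 × 1107 mm
H2: ⌊1107/2⌋ × 783 = 553 × 783 mm
H3: ⌊783/2⌋ × 553 = 391 × 553 mm
H4: ⌊553/2⌋ × 391 = 276 × 391 mm

276 × 391 mm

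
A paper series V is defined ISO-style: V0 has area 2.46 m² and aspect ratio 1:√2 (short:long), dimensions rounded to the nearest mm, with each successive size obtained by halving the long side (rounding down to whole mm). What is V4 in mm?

Let V0's short side be w mm. w · w√2 = 2.46 m² = 2,460,000 mm², so w ≈ 1318.9 mm and w√2 ≈ 1865.2 mm → V0 = 1319 × 1865 mm.
V1: ⌊1865/2⌋ × 1319 = 932 × 1319 mm
V2: ⌊1319/2⌋ × 932 = 659 × 932 mm
V3: ⌊932/2⌋ × 659 = 466 × 659 mm
V4: ⌊659/2⌋ × 466 = 329 × 466 mm

329 × 466 mm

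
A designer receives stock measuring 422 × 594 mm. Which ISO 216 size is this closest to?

Aspect ratio 594/422 ≈ 1.408 — close to the ISO √2 ≈ 1.414.
In the A-series (A0 area = 1 m²): A2 = 420 × 594 mm.
Off by 2 mm total — nearest standard size.

A2 (420 × 594 mm)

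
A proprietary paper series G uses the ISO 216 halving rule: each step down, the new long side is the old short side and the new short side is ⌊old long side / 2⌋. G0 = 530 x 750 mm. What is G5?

93 × 132 mm

G1: ⌊750/2⌋ × 530 = 375 × 530 mm
G2: ⌊530/2⌋ × 375 = 265 × 375 mm
G3: ⌊375/2⌋ × 265 = 187 × 265 mm
G4: ⌊265/2⌋ × 187 = 132 × 187 mm
G5: ⌊187/2⌋ × 132 = 93 × 132 mm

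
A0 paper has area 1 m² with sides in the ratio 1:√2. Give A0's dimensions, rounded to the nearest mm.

Let the short side be w mm. Then the long side is w√2 and w · w√2 = 10⁶ mm².
w² = 10⁶/√2, so w = 1000 / 2^(1/4) ≈ 840.9 mm; long side = 1000 · 2^(1/4) ≈ 1189.2 mm.

841 × 1189 mm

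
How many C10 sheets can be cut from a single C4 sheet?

C4 = 229 × 324 mm; C10 = 28 × 40 mm.
Each halving step doubles the count; 6 steps from C4 to C10.
2^6 = 64.

64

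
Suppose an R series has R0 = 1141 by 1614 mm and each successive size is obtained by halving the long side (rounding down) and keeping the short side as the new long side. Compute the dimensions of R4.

R1: ⌊1614/2⌋ × 1141 = 807 × 1141 mm
R2: ⌊1141/2⌋ × 807 = 570 × 807 mm
R3: ⌊807/2⌋ × 570 = 403 × 570 mm
R4: ⌊570/2⌋ × 403 = 285 × 403 mm

285 × 403 mm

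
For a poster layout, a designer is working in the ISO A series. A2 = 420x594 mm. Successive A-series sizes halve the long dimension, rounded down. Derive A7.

A3: ⌊594/2⌋ × 420 = 297 × 420 mm
A4: ⌊420/2⌋ × 297 = 210 × 297 mm
A5: ⌊297/2⌋ × 210 = 148 × 210 mm
A6: ⌊210/2⌋ × 148 = 105 × 148 mm
A7: ⌊148/2⌋ × 105 = 74 × 105 mm

74 × 105 mm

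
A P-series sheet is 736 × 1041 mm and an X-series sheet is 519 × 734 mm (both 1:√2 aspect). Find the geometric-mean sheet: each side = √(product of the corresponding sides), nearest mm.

Short side: √(736 · 519) = √381984 ≈ 618.0 → 618 mm
Long side: √(1041 · 734) = √764094 ≈ 874.1 → 874 mm

618 × 874 mm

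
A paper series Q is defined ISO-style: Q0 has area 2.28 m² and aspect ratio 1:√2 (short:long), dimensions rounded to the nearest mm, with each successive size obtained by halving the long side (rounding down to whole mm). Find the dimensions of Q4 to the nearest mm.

317 × 449 mm

Let Q0's short side be w mm. w · w√2 = 2.28 m² = 2,280,000 mm², so w ≈ 1269.7 mm and w√2 ≈ 1795.7 mm → Q0 = 1270 × 1796 mm.
Q1: ⌊1796/2⌋ × 1270 = 898 × 1270 mm
Q2: ⌊1270/2⌋ × 898 = 635 × 898 mm
Q3: ⌊898/2⌋ × 635 = 449 × 635 mm
Q4: ⌊635/2⌋ × 449 = 317 × 449 mm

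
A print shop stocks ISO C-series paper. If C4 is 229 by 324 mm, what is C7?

C5: ⌊324/2⌋ × 229 = 162 × 229 mm
C6: ⌊229/2⌋ × 162 = 114 × 162 mm
C7: ⌊162/2⌋ × 114 = 81 × 114 mm

81 × 114 mm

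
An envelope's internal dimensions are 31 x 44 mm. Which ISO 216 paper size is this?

Aspect ratio 44/31 ≈ 1.419 — close to the ISO √2 ≈ 1.414.
In the B-series (B0 = 1000 × 1414 mm): B10 = 31 × 44 mm.

B10 (31 × 44 mm)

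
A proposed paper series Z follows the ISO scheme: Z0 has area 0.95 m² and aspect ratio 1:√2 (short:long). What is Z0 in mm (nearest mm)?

820 × 1159 mm

Let the short side be w mm. Then w · w√2 = 0.95 m² = 950,000 mm².
w² = 950,000/√2, so w ≈ 819.6 mm; long side = w√2 ≈ 1159.1 mm.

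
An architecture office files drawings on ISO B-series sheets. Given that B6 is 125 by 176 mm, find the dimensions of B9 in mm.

B7: ⌊176/2⌋ × 125 = 88 × 125 mm
B8: ⌊125/2⌋ × 88 = 62 × 88 mm
B9: ⌊88/2⌋ × 62 = 44 × 62 mm

44 × 62 mm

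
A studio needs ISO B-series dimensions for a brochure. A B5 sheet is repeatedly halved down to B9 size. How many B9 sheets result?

Each ISO step halves the sheet: 1 × B5 → 2 × B6 → 4 × B7 → 8 × B8 → …
From B5 to B9 is 4 halving steps: 2^4 = 16.

16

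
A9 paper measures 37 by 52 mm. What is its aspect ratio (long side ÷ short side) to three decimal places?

1.405

52 / 37 = 1.405
ISO 216 targets √2 ≈ 1.414; the -0.009 deviation is from mm rounding.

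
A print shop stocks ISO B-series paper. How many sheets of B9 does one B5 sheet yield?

Each ISO step halves the sheet: 1 × B5 → 2 × B6 → 4 × B7 → 8 × B8 → …
From B5 to B9 is 4 halving steps: 2^4 = 16.

16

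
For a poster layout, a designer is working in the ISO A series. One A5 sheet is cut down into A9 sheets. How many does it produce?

16

A5 = 148 × 210 mm; A9 = 37 × 52 mm.
Each halving step doubles the count; 4 steps from A5 to A9.
2^4 = 16.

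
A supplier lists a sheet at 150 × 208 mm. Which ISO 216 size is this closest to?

A5 (148 × 210 mm)

Aspect ratio 208/150 ≈ 1.387 (ISO target is √2 ≈ 1.414).
In the A-series (A0 area = 1 m²): A5 = 148 × 210 mm.
Off by 4 mm total — nearest standard size.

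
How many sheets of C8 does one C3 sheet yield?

32

Each ISO step halves the sheet: 1 × C3 → 2 × C4 → 4 × C5 → 8 × C6 → …
From C3 to C8 is 5 halving steps: 2^5 = 32.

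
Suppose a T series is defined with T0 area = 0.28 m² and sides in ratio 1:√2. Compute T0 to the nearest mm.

Let the short side be w mm. Then w · w√2 = 0.28 m² = 280,000 mm².
w² = 280,000/√2, so w ≈ 445.0 mm; long side = w√2 ≈ 629.3 mm.

445 × 629 mm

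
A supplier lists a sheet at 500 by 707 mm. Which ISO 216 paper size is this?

B2 (500 × 707 mm)

Aspect ratio 707/500 ≈ 1.414 — close to the ISO √2 ≈ 1.414.
In the B-series (B0 = 1000 × 1414 mm): B2 = 500 × 707 mm.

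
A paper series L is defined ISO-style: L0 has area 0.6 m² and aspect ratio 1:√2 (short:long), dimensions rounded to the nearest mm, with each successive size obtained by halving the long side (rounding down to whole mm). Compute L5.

Let L0's short side be w mm. w · w√2 = 0.6 m² = 600,000 mm², so w ≈ 651.4 mm and w√2 ≈ 921.2 mm → L0 = 651 × 921 mm.
L1: ⌊921/2⌋ × 651 = 460 × 651 mm
L2: ⌊651/2⌋ × 460 = 325 × 460 mm
L3: ⌊460/2⌋ × 325 = 230 × 325 mm
L4: ⌊325/2⌋ × 230 = 162 × 230 mm
L5: ⌊230/2⌋ × 162 = 115 × 162 mm

115 × 162 mm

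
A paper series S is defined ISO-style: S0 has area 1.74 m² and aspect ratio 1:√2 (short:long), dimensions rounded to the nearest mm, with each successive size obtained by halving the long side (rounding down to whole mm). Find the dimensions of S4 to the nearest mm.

277 × 392 mm

Let S0's short side be w mm. w · w√2 = 1.74 m² = 1,740,000 mm², so w ≈ 1109.2 mm and w√2 ≈ 1568.7 mm → S0 = 1109 × 1569 mm.
S1: ⌊1569/2⌋ × 1109 = 784 × 1109 mm
S2: ⌊1109/2⌋ × 784 = 554 × 784 mm
S3: ⌊784/2⌋ × 554 = 392 × 554 mm
S4: ⌊554/2⌋ × 392 = 277 × 392 mm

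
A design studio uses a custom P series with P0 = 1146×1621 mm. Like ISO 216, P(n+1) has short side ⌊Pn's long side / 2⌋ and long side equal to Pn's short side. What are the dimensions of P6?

143 × 202 mm

P1: ⌊1621/2⌋ × 1146 = 810 × 1146 mm
P2: ⌊1146/2⌋ × 810 = 573 × 810 mm
P3: ⌊810/2⌋ × 573 = 405 × 573 mm
P4: ⌊573/2⌋ × 405 = 286 × 405 mm
P5: ⌊405/2⌋ × 286 = 202 × 286 mm
P6: ⌊286/2⌋ × 202 = 143 × 202 mm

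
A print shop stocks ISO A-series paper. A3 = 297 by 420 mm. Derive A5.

148 × 210 mm

A4: ⌊420/2⌋ × 297 = 210 × 297 mm
A5: ⌊297/2⌋ × 210 = 148 × 210 mm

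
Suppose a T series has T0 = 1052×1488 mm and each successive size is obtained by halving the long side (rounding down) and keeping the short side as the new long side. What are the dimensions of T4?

263 × 372 mm

T1: ⌊1488/2⌋ × 1052 = 744 × 1052 mm
T2: ⌊1052/2⌋ × 744 = 526 × 744 mm
T3: ⌊744/2⌋ × 526 = 372 × 526 mm
T4: ⌊526/2⌋ × 372 = 263 × 372 mm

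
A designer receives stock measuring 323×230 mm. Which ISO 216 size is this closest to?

Aspect ratio 323/230 ≈ 1.404 — close to the ISO √2 ≈ 1.414.
In the C-series (envelope sizes, between A and B): C4 = 229 × 324 mm.
Off by 2 mm total — nearest standard size.

C4 (229 × 324 mm)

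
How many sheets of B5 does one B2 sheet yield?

Each ISO step halves the sheet: 1 × B2 → 2 × B3 → 4 × B4 → 8 × B5
From B2 to B5 is 3 halving steps: 2^3 = 8.

8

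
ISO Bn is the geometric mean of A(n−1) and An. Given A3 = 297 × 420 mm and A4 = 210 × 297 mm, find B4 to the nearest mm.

250 × 353 mm

Short side: √(297 · 210) = √62370 ≈ 249.7 → 250 mm
Long side: √(420 · 297) = √124740 ≈ 353.2 → 353 mm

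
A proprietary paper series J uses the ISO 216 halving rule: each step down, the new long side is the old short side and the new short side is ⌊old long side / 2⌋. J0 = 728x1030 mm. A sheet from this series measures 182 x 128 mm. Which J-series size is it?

J5

J0: 728 × 1030 mm
J1: 515 × 728 mm
J2: 364 × 515 mm
J3: 257 × 364 mm
J4: 182 × 257 mm
J5: 128 × 182 mm
J6: 91 × 128 mm
→ matches J5.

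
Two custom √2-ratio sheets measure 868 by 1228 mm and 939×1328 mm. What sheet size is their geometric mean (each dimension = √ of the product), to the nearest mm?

903 × 1277 mm

Short side: √(868 · 939) = √815052 ≈ 902.8 → 903 mm
Long side: √(1228 · 1328) = √1630784 ≈ 1277.0 → 1277 mm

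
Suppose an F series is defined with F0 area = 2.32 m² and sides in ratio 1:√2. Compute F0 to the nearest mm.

Let the short side be w mm. Then w · w√2 = 2.32 m² = 2,320,000 mm².
w² = 2,320,000/√2, so w ≈ 1280.8 mm; long side = w√2 ≈ 1811.3 mm.

1281 × 1811 mm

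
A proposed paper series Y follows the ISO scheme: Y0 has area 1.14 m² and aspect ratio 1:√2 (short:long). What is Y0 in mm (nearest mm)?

898 × 1270 mm

Let the short side be w mm. Then w · w√2 = 1.14 m² = 1,140,000 mm².
w² = 1,140,000/√2, so w ≈ 897.8 mm; long side = w√2 ≈ 1269.7 mm.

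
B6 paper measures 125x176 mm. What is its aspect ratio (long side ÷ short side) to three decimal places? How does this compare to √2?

1.408

176 / 125 = 1.408
ISO 216 targets √2 ≈ 1.414; the -0.006 deviation is from mm rounding.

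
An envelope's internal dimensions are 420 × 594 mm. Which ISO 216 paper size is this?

A2 (420 × 594 mm)

Aspect ratio 594/420 ≈ 1.414 — close to the ISO √2 ≈ 1.414.
In the A-series (A0 area = 1 m²): A2 = 420 × 594 mm.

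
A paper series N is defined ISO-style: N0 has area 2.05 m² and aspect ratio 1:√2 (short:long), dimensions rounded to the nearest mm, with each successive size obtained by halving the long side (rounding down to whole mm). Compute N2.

Let N0's short side be w mm. w · w√2 = 2.05 m² = 2,050,000 mm², so w ≈ 1204.0 mm and w√2 ≈ 1702.7 mm → N0 = 1204 × 1703 mm.
N1: ⌊1703/2⌋ × 1204 = 851 × 1204 mm
N2: ⌊1204/2⌋ × 851 = 602 × 851 mm

602 × 851 mm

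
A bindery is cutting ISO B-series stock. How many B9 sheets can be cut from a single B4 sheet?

B4 = 250 × 353 mm; B9 = 44 × 62 mm.
Each halving step doubles the count; 5 steps from B4 to B9.
2^5 = 32.

32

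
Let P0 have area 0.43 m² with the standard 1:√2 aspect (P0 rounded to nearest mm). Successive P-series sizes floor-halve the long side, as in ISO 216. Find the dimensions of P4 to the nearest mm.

Let P0's short side be w mm. w · w√2 = 0.43 m² = 430,000 mm², so w ≈ 551.4 mm and w√2 ≈ 779.8 mm → P0 = 551 × 780 mm.
P1: ⌊780/2⌋ × 551 = 390 × 551 mm
P2: ⌊551/2⌋ × 390 = 275 × 390 mm
P3: ⌊390/2⌋ × 275 = 195 × 275 mm
P4: ⌊275/2⌋ × 195 = 137 × 195 mm

137 × 195 mm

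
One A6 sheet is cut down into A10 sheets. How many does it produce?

Each ISO step halves the sheet: 1 × A6 → 2 × A7 → 4 × A8 → 8 × A9 → …
From A6 to A10 is 4 halving steps: 2^4 = 16.

16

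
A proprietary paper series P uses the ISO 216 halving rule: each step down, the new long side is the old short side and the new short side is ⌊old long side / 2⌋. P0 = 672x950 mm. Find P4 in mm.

P1: ⌊950/2⌋ × 672 = 475 × 672 mm
P2: ⌊672/2⌋ × 475 = 336 × 475 mm
P3: ⌊475/2⌋ × 336 = 237 × 336 mm
P4: ⌊336/2⌋ × 237 = 168 × 237 mm

168 × 237 mm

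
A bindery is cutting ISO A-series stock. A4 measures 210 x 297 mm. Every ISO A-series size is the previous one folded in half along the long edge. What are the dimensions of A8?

52 × 74 mm

A5: ⌊297/2⌋ × 210 = 148 × 210 mm
A6: ⌊210/2⌋ × 148 = 105 × 148 mm
A7: ⌊148/2⌋ × 105 = 74 × 105 mm
A8: ⌊105/2⌋ × 74 = 52 × 74 mm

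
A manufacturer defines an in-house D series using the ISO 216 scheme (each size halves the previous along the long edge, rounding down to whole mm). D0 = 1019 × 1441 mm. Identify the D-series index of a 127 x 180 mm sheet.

D6

D0: 1019 × 1441 mm
D1: 720 × 1019 mm
D2: 509 × 720 mm
D3: 360 × 509 mm
D4: 254 × 360 mm
D5: 180 × 254 mm
D6: 127 × 180 mm
D7: 90 × 127 mm
→ matches D6.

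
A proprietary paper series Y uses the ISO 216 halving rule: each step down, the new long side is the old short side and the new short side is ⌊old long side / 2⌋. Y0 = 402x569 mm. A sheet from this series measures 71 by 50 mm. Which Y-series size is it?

Y6

Y0: 402 × 569 mm
Y1: 284 × 402 mm
Y2: 201 × 284 mm
Y3: 142 × 201 mm
Y4: 100 × 142 mm
Y5: 71 × 100 mm
Y6: 50 × 71 mm
Y7: 35 × 50 mm
→ matches Y6.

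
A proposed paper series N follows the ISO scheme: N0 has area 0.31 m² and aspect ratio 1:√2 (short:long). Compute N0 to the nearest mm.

Let the short side be w mm. Then w · w√2 = 0.31 m² = 310,000 mm².
w² = 310,000/√2, so w ≈ 468.2 mm; long side = w√2 ≈ 662.1 mm.

468 × 662 mm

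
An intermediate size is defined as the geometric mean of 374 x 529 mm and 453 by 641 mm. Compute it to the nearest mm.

412 × 582 mm

Short side: √(374 · 453) = √169422 ≈ 411.6 → 412 mm
Long side: √(529 · 641) = √339089 ≈ 582.3 → 582 mm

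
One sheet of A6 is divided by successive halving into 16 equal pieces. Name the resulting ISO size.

16 = 2^4, so 4 halving steps.
A6 → A7 → … → A10 after 4 steps.

A10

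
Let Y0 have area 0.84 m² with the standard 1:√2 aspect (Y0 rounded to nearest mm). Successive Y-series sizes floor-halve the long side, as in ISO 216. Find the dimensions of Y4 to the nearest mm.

Let Y0's short side be w mm. w · w√2 = 0.84 m² = 840,000 mm², so w ≈ 770.7 mm and w√2 ≈ 1089.9 mm → Y0 = 771 × 1090 mm.
Y1: ⌊1090/2⌋ × 771 = 545 × 771 mm
Y2: ⌊771/2⌋ × 545 = 385 × 545 mm
Y3: ⌊545/2⌋ × 385 = 272 × 385 mm
Y4: ⌊385/2⌋ × 272 = 192 × 272 mm

192 × 272 mm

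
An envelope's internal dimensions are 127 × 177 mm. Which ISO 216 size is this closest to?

Aspect ratio 177/127 ≈ 1.394 (ISO target is √2 ≈ 1.414).
In the B-series (B0 = 1000 × 1414 mm): B6 = 125 × 176 mm.
Off by 3 mm total — nearest standard size.

B6 (125 × 176 mm)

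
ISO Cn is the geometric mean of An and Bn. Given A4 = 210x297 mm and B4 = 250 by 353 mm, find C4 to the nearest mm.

229 × 324 mm

Short side: √(210 · 250) = √52500 ≈ 229.1 → 229 mm
Long side: √(297 · 353) = √104841 ≈ 323.8 → 324 mm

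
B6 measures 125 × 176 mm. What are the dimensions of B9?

B7: ⌊176/2⌋ × 125 = 88 × 125 mm
B8: ⌊125/2⌋ × 88 = 62 × 88 mm
B9: ⌊88/2⌋ × 62 = 44 × 62 mm

44 × 62 mm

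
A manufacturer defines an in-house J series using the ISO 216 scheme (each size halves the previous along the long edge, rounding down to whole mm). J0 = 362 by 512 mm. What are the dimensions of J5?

64 × 90 mm

J1: ⌊512/2⌋ × 362 = 256 × 362 mm
J2: ⌊362/2⌋ × 256 = 181 × 256 mm
J3: ⌊256/2⌋ × 181 = 128 × 181 mm
J4: ⌊181/2⌋ × 128 = 90 × 128 mm
J5: ⌊128/2⌋ × 90 = 64 × 90 mm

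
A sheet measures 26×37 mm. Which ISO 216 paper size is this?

A10 (26 × 37 mm)

Aspect ratio 37/26 ≈ 1.423 — close to the ISO √2 ≈ 1.414.
In the A-series (A0 area = 1 m²): A10 = 26 × 37 mm.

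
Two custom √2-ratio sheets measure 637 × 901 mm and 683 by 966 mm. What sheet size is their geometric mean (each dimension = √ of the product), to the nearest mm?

Short side: √(637 · 683) = √435071 ≈ 659.6 → 660 mm
Long side: √(901 · 966) = √870366 ≈ 932.9 → 933 mm

660 × 933 mm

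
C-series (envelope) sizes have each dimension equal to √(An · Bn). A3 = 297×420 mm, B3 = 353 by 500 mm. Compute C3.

Short side: √(297 · 353) = √104841 ≈ 323.8 → 324 mm
Long side: √(420 · 500) = √210000 ≈ 458.3 → 458 mm

324 × 458 mm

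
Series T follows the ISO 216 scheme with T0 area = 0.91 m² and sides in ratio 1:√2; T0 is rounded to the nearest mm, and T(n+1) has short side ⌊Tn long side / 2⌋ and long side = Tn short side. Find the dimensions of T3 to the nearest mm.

283 × 401 mm

Let T0's short side be w mm. w · w√2 = 0.91 m² = 910,000 mm², so w ≈ 802.2 mm and w√2 ≈ 1134.4 mm → T0 = 802 × 1134 mm.
T1: ⌊1134/2⌋ × 802 = 567 × 802 mm
T2: ⌊802/2⌋ × 567 = 401 × 567 mm
T3: ⌊567/2⌋ × 401 = 283 × 401 mm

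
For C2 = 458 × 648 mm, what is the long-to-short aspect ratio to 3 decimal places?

1.415

648 / 458 = 1.415
Matches √2 ≈ 1.414 — the ISO 216 defining ratio.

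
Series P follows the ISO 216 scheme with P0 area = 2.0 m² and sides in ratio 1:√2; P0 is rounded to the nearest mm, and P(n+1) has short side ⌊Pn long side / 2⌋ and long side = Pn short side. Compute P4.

297 × 420 mm

Let P0's short side be w mm. w · w√2 = 2.0 m² = 2,000,000 mm², so w ≈ 1189.2 mm and w√2 ≈ 1681.8 mm → P0 = 1189 × 1682 mm.
P1: ⌊1682/2⌋ × 1189 = 841 × 1189 mm
P2: ⌊1189/2⌋ × 841 = 594 × 841 mm
P3: ⌊841/2⌋ × 594 = 420 × 594 mm
P4: ⌊594/2⌋ × 420 = 297 × 420 mm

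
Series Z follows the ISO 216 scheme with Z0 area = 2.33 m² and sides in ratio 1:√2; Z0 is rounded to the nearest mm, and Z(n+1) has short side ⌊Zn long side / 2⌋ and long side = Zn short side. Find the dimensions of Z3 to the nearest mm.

453 × 642 mm

Let Z0's short side be w mm. w · w√2 = 2.33 m² = 2,330,000 mm², so w ≈ 1283.6 mm and w√2 ≈ 1815.2 mm → Z0 = 1284 × 1815 mm.
Z1: ⌊1815/2⌋ × 1284 = 907 × 1284 mm
Z2: ⌊1284/2⌋ × 907 = 642 × 907 mm
Z3: ⌊907/2⌋ × 642 = 453 × 642 mm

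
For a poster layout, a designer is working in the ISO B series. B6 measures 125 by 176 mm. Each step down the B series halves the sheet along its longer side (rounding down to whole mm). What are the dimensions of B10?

31 × 44 mm

B7: ⌊176/2⌋ × 125 = 88 × 125 mm
B8: ⌊125/2⌋ × 88 = 62 × 88 mm
B9: ⌊88/2⌋ × 62 = 44 × 62 mm
B10: ⌊62/2⌋ × 44 = 31 × 44 mm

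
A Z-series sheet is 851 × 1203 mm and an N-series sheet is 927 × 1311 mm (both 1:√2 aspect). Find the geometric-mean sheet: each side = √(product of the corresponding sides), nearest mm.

888 × 1256 mm

Short side: √(851 · 927) = √788877 ≈ 888.2 → 888 mm
Long side: √(1203 · 1311) = √1577133 ≈ 1255.8 → 1256 mm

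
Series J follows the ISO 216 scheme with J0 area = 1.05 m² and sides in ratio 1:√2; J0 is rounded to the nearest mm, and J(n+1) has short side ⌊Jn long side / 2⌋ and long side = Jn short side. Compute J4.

Let J0's short side be w mm. w · w√2 = 1.05 m² = 1,050,000 mm², so w ≈ 861.7 mm and w√2 ≈ 1218.6 mm → J0 = 862 × 1219 mm.
J1: ⌊1219/2⌋ × 862 = 609 × 862 mm
J2: ⌊862/2⌋ × 609 = 431 × 609 mm
J3: ⌊609/2⌋ × 431 = 304 × 431 mm
J4: ⌊431/2⌋ × 304 = 215 × 304 mm

215 × 304 mm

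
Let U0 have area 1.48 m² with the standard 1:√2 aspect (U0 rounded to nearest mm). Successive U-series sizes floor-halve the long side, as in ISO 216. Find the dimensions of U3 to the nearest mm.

361 × 511 mm

Let U0's short side be w mm. w · w√2 = 1.48 m² = 1,480,000 mm², so w ≈ 1023.0 mm and w√2 ≈ 1446.7 mm → U0 = 1023 × 1447 mm.
U1: ⌊1447/2⌋ × 1023 = 723 × 1023 mm
U2: ⌊1023/2⌋ × 723 = 511 × 723 mm
U3: ⌊723/2⌋ × 511 = 361 × 511 mm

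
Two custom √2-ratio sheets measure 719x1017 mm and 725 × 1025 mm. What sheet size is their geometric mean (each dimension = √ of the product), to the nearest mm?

722 × 1021 mm

Short side: √(719 · 725) = √521275 ≈ 722.0 → 722 mm
Long side: √(1017 · 1025) = √1042425 ≈ 1021.0 → 1021 mm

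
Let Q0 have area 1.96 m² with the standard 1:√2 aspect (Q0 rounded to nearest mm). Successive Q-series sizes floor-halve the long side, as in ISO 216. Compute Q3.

416 × 588 mm

Let Q0's short side be w mm. w · w√2 = 1.96 m² = 1,960,000 mm², so w ≈ 1177.3 mm and w√2 ≈ 1664.9 mm → Q0 = 1177 × 1665 mm.
Q1: ⌊1665/2⌋ × 1177 = 832 × 1177 mm
Q2: ⌊1177/2⌋ × 832 = 588 × 832 mm
Q3: ⌊832/2⌋ × 588 = 416 × 588 mm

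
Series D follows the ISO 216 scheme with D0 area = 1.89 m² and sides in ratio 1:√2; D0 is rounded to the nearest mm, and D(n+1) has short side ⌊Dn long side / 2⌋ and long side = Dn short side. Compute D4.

289 × 408 mm

Let D0's short side be w mm. w · w√2 = 1.89 m² = 1,890,000 mm², so w ≈ 1156.0 mm and w√2 ≈ 1634.9 mm → D0 = 1156 × 1635 mm.
D1: ⌊1635/2⌋ × 1156 = 817 × 1156 mm
D2: ⌊1156/2⌋ × 817 = 578 × 817 mm
D3: ⌊817/2⌋ × 578 = 408 × 578 mm
D4: ⌊578/2⌋ × 408 = 289 × 408 mm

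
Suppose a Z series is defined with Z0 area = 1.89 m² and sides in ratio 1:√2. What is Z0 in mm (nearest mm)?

Let the short side be w mm. Then w · w√2 = 1.89 m² = 1,890,000 mm².
w² = 1,890,000/√2, so w ≈ 1156.0 mm; long side = w√2 ≈ 1634.9 mm.

1156 × 1635 mm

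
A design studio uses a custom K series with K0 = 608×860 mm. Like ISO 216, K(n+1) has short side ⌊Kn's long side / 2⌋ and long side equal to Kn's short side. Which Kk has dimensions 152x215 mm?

K4

K0: 608 × 860 mm
K1: 430 × 608 mm
K2: 304 × 430 mm
K3: 215 × 304 mm
K4: 152 × 215 mm
K5: 107 × 152 mm
→ matches K4.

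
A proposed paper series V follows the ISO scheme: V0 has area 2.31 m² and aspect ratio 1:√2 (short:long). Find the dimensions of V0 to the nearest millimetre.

Let the short side be w mm. Then w · w√2 = 2.31 m² = 2,310,000 mm².
w² = 2,310,000/√2, so w ≈ 1278.1 mm; long side = w√2 ≈ 1807.4 mm.

1278 × 1807 mm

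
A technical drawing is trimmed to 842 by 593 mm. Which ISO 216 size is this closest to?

Aspect ratio 842/593 ≈ 1.420 — close to the ISO √2 ≈ 1.414.
In the A-series (A0 area = 1 m²): A1 = 594 × 841 mm.
Off by 2 mm total — nearest standard size.

A1 (594 × 841 mm)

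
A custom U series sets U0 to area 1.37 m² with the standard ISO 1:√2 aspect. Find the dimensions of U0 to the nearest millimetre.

Let the short side be w mm. Then w · w√2 = 1.37 m² = 1,370,000 mm².
w² = 1,370,000/√2, so w ≈ 984.2 mm; long side = w√2 ≈ 1391.9 mm.

984 × 1392 mm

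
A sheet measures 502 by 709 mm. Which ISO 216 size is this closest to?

B2 (500 × 707 mm)

Aspect ratio 709/502 ≈ 1.412 — close to the ISO √2 ≈ 1.414.
In the B-series (B0 = 1000 × 1414 mm): B2 = 500 × 707 mm.
Off by 4 mm total — nearest standard size.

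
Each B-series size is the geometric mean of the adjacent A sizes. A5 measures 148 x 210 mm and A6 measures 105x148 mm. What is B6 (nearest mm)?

125 × 176 mm

Short side: √(148 · 105) = √15540 ≈ 124.7 → 125 mm
Long side: √(210 · 148) = √31080 ≈ 176.3 → 176 mm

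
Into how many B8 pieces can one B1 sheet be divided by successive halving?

B1 = 707 × 1000 mm; B8 = 62 × 88 mm.
Each halving step doubles the count; 7 steps from B1 to B8.
2^7 = 128.

128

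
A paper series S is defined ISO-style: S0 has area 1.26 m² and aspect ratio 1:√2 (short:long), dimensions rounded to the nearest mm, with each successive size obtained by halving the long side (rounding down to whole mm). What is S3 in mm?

Let S0's short side be w mm. w · w√2 = 1.26 m² = 1,260,000 mm², so w ≈ 943.9 mm and w√2 ≈ 1334.9 mm → S0 = 944 × 1335 mm.
S1: ⌊1335/2⌋ × 944 = 667 × 944 mm
S2: ⌊944/2⌋ × 667 = 472 × 667 mm
S3: ⌊667/2⌋ × 472 = 333 × 472 mm

333 × 472 mm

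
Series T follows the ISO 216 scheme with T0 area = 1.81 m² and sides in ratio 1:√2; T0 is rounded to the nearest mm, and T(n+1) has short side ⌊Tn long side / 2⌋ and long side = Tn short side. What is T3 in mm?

Let T0's short side be w mm. w · w√2 = 1.81 m² = 1,810,000 mm², so w ≈ 1131.3 mm and w√2 ≈ 1599.9 mm → T0 = 1131 × 1600 mm.
T1: ⌊1600/2⌋ × 1131 = 800 × 1131 mm
T2: ⌊1131/2⌋ × 800 = 565 × 800 mm
T3: ⌊800/2⌋ × 565 = 400 × 565 mm

400 × 565 mm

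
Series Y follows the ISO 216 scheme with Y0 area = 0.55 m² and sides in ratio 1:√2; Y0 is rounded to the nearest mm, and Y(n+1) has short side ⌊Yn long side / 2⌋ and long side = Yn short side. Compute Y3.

Let Y0's short side be w mm. w · w√2 = 0.55 m² = 550,000 mm², so w ≈ 623.6 mm and w√2 ≈ 881.9 mm → Y0 = 624 × 882 mm.
Y1: ⌊882/2⌋ × 624 = 441 × 624 mm
Y2: ⌊624/2⌋ × 441 = 312 × 441 mm
Y3: ⌊441/2⌋ × 312 = 220 × 312 mm

220 × 312 mm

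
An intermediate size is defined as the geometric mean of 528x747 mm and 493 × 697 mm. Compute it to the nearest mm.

Short side: √(528 · 493) = √260304 ≈ 510.2 → 510 mm
Long side: √(747 · 697) = √520659 ≈ 721.6 → 722 mm

510 × 722 mm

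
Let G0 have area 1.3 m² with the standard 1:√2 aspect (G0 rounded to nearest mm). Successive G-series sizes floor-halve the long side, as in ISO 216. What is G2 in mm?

Let G0's short side be w mm. w · w√2 = 1.3 m² = 1,300,000 mm², so w ≈ 958.8 mm and w√2 ≈ 1355.9 mm → G0 = 959 × 1356 mm.
G1: ⌊1356/2⌋ × 959 = 678 × 959 mm
G2: ⌊959/2⌋ × 678 = 479 × 678 mm

479 × 678 mm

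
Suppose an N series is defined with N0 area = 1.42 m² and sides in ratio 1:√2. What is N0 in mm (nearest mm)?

Let the short side be w mm. Then w · w√2 = 1.42 m² = 1,420,000 mm².
w² = 1,420,000/√2, so w ≈ 1002.0 mm; long side = w√2 ≈ 1417.1 mm.

1002 × 1417 mm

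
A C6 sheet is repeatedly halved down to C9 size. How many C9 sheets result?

C6 = 114 × 162 mm; C9 = 40 × 57 mm.
Each halving step doubles the count; 3 steps from C6 to C9.
2^3 = 8.

8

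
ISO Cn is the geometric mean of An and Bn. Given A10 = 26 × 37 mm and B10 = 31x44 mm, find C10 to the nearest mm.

Short side: √(26 · 31) = √806 ≈ 28.4 → 28 mm
Long side: √(37 · 44) = √1628 ≈ 40.3 → 40 mm

28 × 40 mm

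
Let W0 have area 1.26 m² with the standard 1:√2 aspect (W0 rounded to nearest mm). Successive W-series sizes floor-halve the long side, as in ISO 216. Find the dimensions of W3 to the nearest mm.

333 × 472 mm

Let W0's short side be w mm. w · w√2 = 1.26 m² = 1,260,000 mm², so w ≈ 943.9 mm and w√2 ≈ 1334.9 mm → W0 = 944 × 1335 mm.
W1: ⌊1335/2⌋ × 944 = 667 × 944 mm
W2: ⌊944/2⌋ × 667 = 472 × 667 mm
W3: ⌊667/2⌋ × 472 = 333 × 472 mm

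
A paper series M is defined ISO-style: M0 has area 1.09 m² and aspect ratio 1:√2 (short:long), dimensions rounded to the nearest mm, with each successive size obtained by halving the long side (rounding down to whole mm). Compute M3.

Let M0's short side be w mm. w · w√2 = 1.09 m² = 1,090,000 mm², so w ≈ 877.9 mm and w√2 ≈ 1241.6 mm → M0 = 878 × 1242 mm.
M1: ⌊1242/2⌋ × 878 = 621 × 878 mm
M2: ⌊878/2⌋ × 621 = 439 × 621 mm
M3: ⌊621/2⌋ × 439 = 310 × 439 mm

310 × 439 mm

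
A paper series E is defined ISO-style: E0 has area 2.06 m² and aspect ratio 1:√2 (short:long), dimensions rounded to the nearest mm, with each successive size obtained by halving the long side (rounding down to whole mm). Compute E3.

426 × 603 mm

Let E0's short side be w mm. w · w√2 = 2.06 m² = 2,060,000 mm², so w ≈ 1206.9 mm and w√2 ≈ 1706.8 mm → E0 = 1207 × 1707 mm.
E1: ⌊1707/2⌋ × 1207 = 853 × 1207 mm
E2: ⌊1207/2⌋ × 853 = 603 × 853 mm
E3: ⌊853/2⌋ × 603 = 426 × 603 mm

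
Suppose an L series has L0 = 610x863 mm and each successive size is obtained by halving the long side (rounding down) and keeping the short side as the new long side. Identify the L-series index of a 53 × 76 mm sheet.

L7

L0: 610 × 863 mm
L1: 431 × 610 mm
L2: 305 × 431 mm
L3: 215 × 305 mm
L4: 152 × 215 mm
L5: 107 × 152 mm
L6: 76 × 107 mm
L7: 53 × 76 mm
L8: 38 × 53 mm
→ matches L7.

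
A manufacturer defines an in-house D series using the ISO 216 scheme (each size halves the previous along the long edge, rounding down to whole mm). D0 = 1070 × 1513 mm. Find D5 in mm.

D1: ⌊1513/2⌋ × 1070 = 756 × 1070 mm
D2: ⌊1070/2⌋ × 756 = 535 × 756 mm
D3: ⌊756/2⌋ × 535 = 378 × 535 mm
D4: ⌊535/2⌋ × 378 = 267 × 378 mm
D5: ⌊378/2⌋ × 267 = 189 × 267 mm

189 × 267 mm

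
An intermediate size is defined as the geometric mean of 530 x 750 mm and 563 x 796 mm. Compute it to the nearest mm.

546 × 773 mm

Short side: √(530 · 563) = √298390 ≈ 546.3 → 546 mm
Long side: √(750 · 796) = √597000 ≈ 772.7 → 773 mm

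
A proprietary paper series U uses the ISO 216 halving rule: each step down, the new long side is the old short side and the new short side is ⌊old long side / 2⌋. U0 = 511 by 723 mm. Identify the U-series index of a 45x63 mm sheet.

U0: 511 × 723 mm
U1: 361 × 511 mm
U2: 255 × 361 mm
U3: 180 × 255 mm
U4: 127 × 180 mm
U5: 90 × 127 mm
U6: 63 × 90 mm
U7: 45 × 63 mm
U8: 31 × 45 mm
→ matches U7.

U7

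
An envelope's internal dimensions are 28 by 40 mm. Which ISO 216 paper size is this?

C10 (28 × 40 mm)

Aspect ratio 40/28 ≈ 1.429 — close to the ISO √2 ≈ 1.414.
In the C-series (envelope sizes, between A and B): C10 = 28 × 40 mm.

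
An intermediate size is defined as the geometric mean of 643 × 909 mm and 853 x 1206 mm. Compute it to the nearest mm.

Short side: √(643 · 853) = √548479 ≈ 740.6 → 741 mm
Long side: √(909 · 1206) = √1096254 ≈ 1047.0 → 1047 mm

741 × 1047 mm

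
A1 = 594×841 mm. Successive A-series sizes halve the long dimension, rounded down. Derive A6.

105 × 148 mm

A2: ⌊841/2⌋ × 594 = 420 × 594 mm
A3: ⌊594/2⌋ × 420 = 297 × 420 mm
A4: ⌊420/2⌋ × 297 = 210 × 297 mm
A5: ⌊297/2⌋ × 210 = 148 × 210 mm
A6: ⌊210/2⌋ × 148 = 105 × 148 mm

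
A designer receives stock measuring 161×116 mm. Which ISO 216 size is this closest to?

Aspect ratio 161/116 ≈ 1.388 (ISO target is √2 ≈ 1.414).
In the C-series (envelope sizes, between A and B): C6 = 114 × 162 mm.
Off by 3 mm total — nearest standard size.

C6 (114 × 162 mm)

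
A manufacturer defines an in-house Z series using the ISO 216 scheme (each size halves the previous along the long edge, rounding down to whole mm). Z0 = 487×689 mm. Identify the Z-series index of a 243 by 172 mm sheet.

Z0: 487 × 689 mm
Z1: 344 × 487 mm
Z2: 243 × 344 mm
Z3: 172 × 243 mm
Z4: 121 × 172 mm
→ matches Z3.

Z3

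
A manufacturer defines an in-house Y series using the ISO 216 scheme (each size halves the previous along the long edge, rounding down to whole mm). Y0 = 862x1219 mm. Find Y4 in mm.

215 × 304 mm

Y1: ⌊1219/2⌋ × 862 = 609 × 862 mm
Y2: ⌊862/2⌋ × 609 = 431 × 609 mm
Y3: ⌊609/2⌋ × 431 = 304 × 431 mm
Y4: ⌊431/2⌋ × 304 = 215 × 304 mm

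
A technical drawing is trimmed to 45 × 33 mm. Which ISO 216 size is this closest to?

Aspect ratio 45/33 ≈ 1.364 (ISO target is √2 ≈ 1.414).
In the B-series (B0 = 1000 × 1414 mm): B10 = 31 × 44 mm.
Off by 3 mm total — nearest standard size.

B10 (31 × 44 mm)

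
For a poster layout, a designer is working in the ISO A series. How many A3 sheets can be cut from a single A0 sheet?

Each ISO step halves the sheet: 1 × A0 → 2 × A1 → 4 × A2 → 8 × A3
From A0 to A3 is 3 halving steps: 2^3 = 8.

8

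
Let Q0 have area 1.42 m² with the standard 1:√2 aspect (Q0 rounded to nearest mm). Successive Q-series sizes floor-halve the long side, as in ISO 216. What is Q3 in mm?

Let Q0's short side be w mm. w · w√2 = 1.42 m² = 1,420,000 mm², so w ≈ 1002.0 mm and w√2 ≈ 1417.1 mm → Q0 = 1002 × 1417 mm.
Q1: ⌊1417/2⌋ × 1002 = 708 × 1002 mm
Q2: ⌊1002/2⌋ × 708 = 501 × 708 mm
Q3: ⌊708/2⌋ × 501 = 354 × 501 mm

354 × 501 mm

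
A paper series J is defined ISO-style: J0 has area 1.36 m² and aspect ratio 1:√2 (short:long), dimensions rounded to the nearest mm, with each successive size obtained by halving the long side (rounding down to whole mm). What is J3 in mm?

Let J0's short side be w mm. w · w√2 = 1.36 m² = 1,360,000 mm², so w ≈ 980.6 mm and w√2 ≈ 1386.8 mm → J0 = 981 × 1387 mm.
J1: ⌊1387/2⌋ × 981 = 693 × 981 mm
J2: ⌊981/2⌋ × 693 = 490 × 693 mm
J3: ⌊693/2⌋ × 490 = 346 × 490 mm

346 × 490 mm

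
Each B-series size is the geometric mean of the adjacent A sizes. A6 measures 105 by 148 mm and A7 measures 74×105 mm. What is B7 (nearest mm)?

Short side: √(105 · 74) = √7770 ≈ 88.1 → 88 mm
Long side: √(148 · 105) = √15540 ≈ 124.7 → 125 mm

88 × 125 mm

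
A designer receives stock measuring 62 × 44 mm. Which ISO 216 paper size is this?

B9 (44 × 62 mm)

Aspect ratio 62/44 ≈ 1.409 — close to the ISO √2 ≈ 1.414.
In the B-series (B0 = 1000 × 1414 mm): B9 = 44 × 62 mm.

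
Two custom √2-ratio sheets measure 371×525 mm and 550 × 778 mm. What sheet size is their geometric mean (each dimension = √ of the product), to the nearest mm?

452 × 639 mm

Short side: √(371 · 550) = √204050 ≈ 451.7 → 452 mm
Long side: √(525 · 778) = √408450 ≈ 639.1 → 639 mm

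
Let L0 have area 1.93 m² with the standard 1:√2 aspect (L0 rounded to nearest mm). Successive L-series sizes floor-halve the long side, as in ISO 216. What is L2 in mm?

Let L0's short side be w mm. w · w√2 = 1.93 m² = 1,930,000 mm², so w ≈ 1168.2 mm and w√2 ≈ 1652.1 mm → L0 = 1168 × 1652 mm.
L1: ⌊1652/2⌋ × 1168 = 826 × 1168 mm
L2: ⌊1168/2⌋ × 826 = 584 × 826 mm

584 × 826 mm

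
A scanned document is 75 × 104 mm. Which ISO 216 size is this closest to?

Aspect ratio 104/75 ≈ 1.387 (ISO target is √2 ≈ 1.414).
In the A-series (A0 area = 1 m²): A7 = 74 × 105 mm.
Off by 2 mm total — nearest standard size.

A7 (74 × 105 mm)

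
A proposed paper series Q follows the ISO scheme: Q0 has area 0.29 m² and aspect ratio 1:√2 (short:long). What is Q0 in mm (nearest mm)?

Let the short side be w mm. Then w · w√2 = 0.29 m² = 290,000 mm².
w² = 290,000/√2, so w ≈ 452.8 mm; long side = w√2 ≈ 640.4 mm.

453 × 640 mm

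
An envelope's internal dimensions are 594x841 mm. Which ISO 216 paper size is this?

A1 (594 × 841 mm)

Aspect ratio 841/594 ≈ 1.416 — close to the ISO √2 ≈ 1.414.
In the A-series (A0 area = 1 m²): A1 = 594 × 841 mm.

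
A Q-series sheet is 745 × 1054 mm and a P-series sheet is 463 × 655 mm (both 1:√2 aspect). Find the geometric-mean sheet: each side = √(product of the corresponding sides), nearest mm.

587 × 831 mm

Short side: √(745 · 463) = √344935 ≈ 587.3 → 587 mm
Long side: √(1054 · 655) = √690370 ≈ 830.9 → 831 mm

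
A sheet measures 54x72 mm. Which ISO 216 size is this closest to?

Aspect ratio 72/54 ≈ 1.333 (ISO target is √2 ≈ 1.414).
In the A-series (A0 area = 1 m²): A8 = 52 × 74 mm.
Off by 4 mm total — nearest standard size.

A8 (52 × 74 mm)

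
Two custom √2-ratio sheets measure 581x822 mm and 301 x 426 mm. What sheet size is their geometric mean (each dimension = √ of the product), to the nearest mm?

418 × 592 mm

Short side: √(581 · 301) = √174881 ≈ 418.2 → 418 mm
Long side: √(822 · 426) = √350172 ≈ 591.8 → 592 mm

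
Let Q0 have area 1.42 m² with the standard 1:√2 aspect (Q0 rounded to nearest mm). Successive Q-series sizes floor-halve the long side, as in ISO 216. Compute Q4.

Let Q0's short side be w mm. w · w√2 = 1.42 m² = 1,420,000 mm², so w ≈ 1002.0 mm and w√2 ≈ 1417.1 mm → Q0 = 1002 × 1417 mm.
Q1: ⌊1417/2⌋ × 1002 = 708 × 1002 mm
Q2: ⌊1002/2⌋ × 708 = 501 × 708 mm
Q3: ⌊708/2⌋ × 501 = 354 × 501 mm
Q4: ⌊501/2⌋ × 354 = 250 × 354 mm

250 × 354 mm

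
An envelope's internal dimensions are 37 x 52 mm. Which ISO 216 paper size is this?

Aspect ratio 52/37 ≈ 1.405 — close to the ISO √2 ≈ 1.414.
In the A-series (A0 area = 1 m²): A9 = 37 × 52 mm.

A9 (37 × 52 mm)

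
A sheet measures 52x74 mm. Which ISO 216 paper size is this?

Aspect ratio 74/52 ≈ 1.423 — close to the ISO √2 ≈ 1.414.
In the A-series (A0 area = 1 m²): A8 = 52 × 74 mm.

A8 (52 × 74 mm)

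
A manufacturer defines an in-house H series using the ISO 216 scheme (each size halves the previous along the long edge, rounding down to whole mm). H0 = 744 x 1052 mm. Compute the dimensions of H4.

186 × 263 mm

H1: ⌊1052/2⌋ × 744 = 526 × 744 mm
H2: ⌊744/2⌋ × 526 = 372 × 526 mm
H3: ⌊526/2⌋ × 372 = 263 × 372 mm
H4: ⌊372/2⌋ × 263 = 186 × 263 mm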